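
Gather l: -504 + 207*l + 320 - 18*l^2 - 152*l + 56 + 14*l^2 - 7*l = -4*l^2 + 48*l - 128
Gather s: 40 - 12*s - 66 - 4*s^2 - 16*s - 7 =-4*s^2 - 28*s - 33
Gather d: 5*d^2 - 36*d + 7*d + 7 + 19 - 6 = 5*d^2 - 29*d + 20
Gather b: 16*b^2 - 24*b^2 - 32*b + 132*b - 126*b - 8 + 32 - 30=-8*b^2 - 26*b - 6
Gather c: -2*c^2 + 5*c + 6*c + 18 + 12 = -2*c^2 + 11*c + 30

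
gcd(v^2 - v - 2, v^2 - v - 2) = v^2 - v - 2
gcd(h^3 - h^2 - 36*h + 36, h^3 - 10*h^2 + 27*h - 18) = h^2 - 7*h + 6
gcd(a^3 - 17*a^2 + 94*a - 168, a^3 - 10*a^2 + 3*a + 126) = a^2 - 13*a + 42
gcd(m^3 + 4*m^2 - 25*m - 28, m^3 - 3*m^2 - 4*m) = m^2 - 3*m - 4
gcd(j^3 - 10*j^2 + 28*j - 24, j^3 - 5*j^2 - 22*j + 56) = j - 2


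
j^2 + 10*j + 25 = (j + 5)^2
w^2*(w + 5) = w^3 + 5*w^2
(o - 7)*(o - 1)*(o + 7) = o^3 - o^2 - 49*o + 49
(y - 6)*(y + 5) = y^2 - y - 30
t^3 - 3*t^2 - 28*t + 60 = (t - 6)*(t - 2)*(t + 5)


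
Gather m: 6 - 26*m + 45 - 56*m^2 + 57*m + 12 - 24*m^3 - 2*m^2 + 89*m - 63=-24*m^3 - 58*m^2 + 120*m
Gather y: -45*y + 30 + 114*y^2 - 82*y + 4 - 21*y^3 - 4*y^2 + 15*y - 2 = -21*y^3 + 110*y^2 - 112*y + 32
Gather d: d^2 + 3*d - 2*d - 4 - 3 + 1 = d^2 + d - 6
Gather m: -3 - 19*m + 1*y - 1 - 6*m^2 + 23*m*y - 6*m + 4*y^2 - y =-6*m^2 + m*(23*y - 25) + 4*y^2 - 4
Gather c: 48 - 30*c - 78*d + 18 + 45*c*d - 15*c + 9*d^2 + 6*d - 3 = c*(45*d - 45) + 9*d^2 - 72*d + 63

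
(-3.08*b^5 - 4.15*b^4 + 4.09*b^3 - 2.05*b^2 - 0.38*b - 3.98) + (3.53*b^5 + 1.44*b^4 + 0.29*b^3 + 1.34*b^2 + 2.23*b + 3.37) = 0.45*b^5 - 2.71*b^4 + 4.38*b^3 - 0.71*b^2 + 1.85*b - 0.61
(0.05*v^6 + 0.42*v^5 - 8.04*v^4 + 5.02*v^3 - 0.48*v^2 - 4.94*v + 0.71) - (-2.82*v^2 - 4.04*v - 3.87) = 0.05*v^6 + 0.42*v^5 - 8.04*v^4 + 5.02*v^3 + 2.34*v^2 - 0.9*v + 4.58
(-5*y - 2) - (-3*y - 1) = -2*y - 1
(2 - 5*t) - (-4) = 6 - 5*t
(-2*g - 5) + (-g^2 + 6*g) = -g^2 + 4*g - 5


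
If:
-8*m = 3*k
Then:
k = -8*m/3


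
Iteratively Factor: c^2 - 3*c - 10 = (c + 2)*(c - 5)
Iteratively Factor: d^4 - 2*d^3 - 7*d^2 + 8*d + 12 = (d - 3)*(d^3 + d^2 - 4*d - 4) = (d - 3)*(d + 2)*(d^2 - d - 2) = (d - 3)*(d - 2)*(d + 2)*(d + 1)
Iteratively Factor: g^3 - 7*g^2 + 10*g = (g)*(g^2 - 7*g + 10) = g*(g - 5)*(g - 2)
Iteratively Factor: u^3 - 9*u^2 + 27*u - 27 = (u - 3)*(u^2 - 6*u + 9) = (u - 3)^2*(u - 3)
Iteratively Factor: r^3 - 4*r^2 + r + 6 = (r - 3)*(r^2 - r - 2) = (r - 3)*(r - 2)*(r + 1)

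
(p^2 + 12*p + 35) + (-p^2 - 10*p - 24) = 2*p + 11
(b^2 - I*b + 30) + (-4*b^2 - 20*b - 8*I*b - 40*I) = -3*b^2 - 20*b - 9*I*b + 30 - 40*I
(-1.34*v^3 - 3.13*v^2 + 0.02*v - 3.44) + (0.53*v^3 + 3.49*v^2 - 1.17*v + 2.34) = -0.81*v^3 + 0.36*v^2 - 1.15*v - 1.1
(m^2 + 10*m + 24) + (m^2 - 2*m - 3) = 2*m^2 + 8*m + 21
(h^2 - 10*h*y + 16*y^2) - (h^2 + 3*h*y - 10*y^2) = -13*h*y + 26*y^2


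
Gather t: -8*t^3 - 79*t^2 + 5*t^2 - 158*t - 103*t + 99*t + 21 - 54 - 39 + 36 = -8*t^3 - 74*t^2 - 162*t - 36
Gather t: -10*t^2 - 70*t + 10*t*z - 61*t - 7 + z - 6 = -10*t^2 + t*(10*z - 131) + z - 13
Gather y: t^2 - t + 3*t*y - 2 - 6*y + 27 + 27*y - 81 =t^2 - t + y*(3*t + 21) - 56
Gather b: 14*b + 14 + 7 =14*b + 21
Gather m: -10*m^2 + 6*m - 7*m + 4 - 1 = -10*m^2 - m + 3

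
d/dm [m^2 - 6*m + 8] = 2*m - 6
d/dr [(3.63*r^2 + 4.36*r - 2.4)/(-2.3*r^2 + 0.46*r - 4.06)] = (11.6978*r^2 - 40.5156*r - 16.5976)/(5.29*r^4 - 2.116*r^3 + 18.8876*r^2 - 3.7352*r + 16.4836)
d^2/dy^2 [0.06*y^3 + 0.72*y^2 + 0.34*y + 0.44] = 0.36*y + 1.44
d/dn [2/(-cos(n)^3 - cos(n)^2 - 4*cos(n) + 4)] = 2*(3*sin(n)^2 - 2*cos(n) - 7)*sin(n)/(cos(n)^3 + cos(n)^2 + 4*cos(n) - 4)^2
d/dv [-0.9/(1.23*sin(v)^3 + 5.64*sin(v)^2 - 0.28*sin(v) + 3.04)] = (3.321*sin(v)^2 + 10.152*sin(v) - 0.252)*cos(v)/(1.23*sin(v)^3 + 5.64*sin(v)^2 - 0.28*sin(v) + 3.04)^2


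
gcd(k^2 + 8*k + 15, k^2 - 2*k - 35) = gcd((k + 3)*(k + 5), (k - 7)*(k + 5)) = k + 5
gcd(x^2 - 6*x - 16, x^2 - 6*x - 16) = x^2 - 6*x - 16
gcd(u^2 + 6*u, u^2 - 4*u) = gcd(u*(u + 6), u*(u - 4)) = u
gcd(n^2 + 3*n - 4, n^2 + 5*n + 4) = n + 4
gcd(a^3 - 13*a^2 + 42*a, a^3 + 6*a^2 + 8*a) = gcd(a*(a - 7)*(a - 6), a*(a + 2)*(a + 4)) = a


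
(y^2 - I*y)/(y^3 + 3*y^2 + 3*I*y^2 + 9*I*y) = (y - I)/(y^2 + 3*y*(1 + I) + 9*I)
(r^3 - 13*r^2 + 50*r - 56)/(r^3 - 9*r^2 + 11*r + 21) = (r^2 - 6*r + 8)/(r^2 - 2*r - 3)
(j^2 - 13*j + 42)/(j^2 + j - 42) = (j - 7)/(j + 7)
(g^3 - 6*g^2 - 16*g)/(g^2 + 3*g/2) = 2*(g^2 - 6*g - 16)/(2*g + 3)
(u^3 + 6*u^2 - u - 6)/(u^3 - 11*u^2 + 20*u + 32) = (u^2 + 5*u - 6)/(u^2 - 12*u + 32)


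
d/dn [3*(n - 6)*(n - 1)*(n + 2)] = 9*n^2 - 30*n - 24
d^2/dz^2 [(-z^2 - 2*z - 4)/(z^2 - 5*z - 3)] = 14*(-z^3 - 3*z^2 + 6*z - 13)/(z^6 - 15*z^5 + 66*z^4 - 35*z^3 - 198*z^2 - 135*z - 27)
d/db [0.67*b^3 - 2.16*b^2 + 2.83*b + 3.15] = 2.01*b^2 - 4.32*b + 2.83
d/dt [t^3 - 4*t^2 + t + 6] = 3*t^2 - 8*t + 1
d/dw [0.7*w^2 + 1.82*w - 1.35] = 1.4*w + 1.82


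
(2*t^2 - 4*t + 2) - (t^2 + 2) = t^2 - 4*t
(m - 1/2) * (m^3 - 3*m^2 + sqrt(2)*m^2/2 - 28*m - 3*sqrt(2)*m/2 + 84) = m^4 - 7*m^3/2 + sqrt(2)*m^3/2 - 53*m^2/2 - 7*sqrt(2)*m^2/4 + 3*sqrt(2)*m/4 + 98*m - 42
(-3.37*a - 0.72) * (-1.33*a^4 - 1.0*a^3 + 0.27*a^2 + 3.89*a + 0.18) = 4.4821*a^5 + 4.3276*a^4 - 0.1899*a^3 - 13.3037*a^2 - 3.4074*a - 0.1296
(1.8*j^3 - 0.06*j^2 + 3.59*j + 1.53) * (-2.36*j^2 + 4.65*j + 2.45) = -4.248*j^5 + 8.5116*j^4 - 4.3414*j^3 + 12.9357*j^2 + 15.91*j + 3.7485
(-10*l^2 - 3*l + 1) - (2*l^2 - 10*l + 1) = -12*l^2 + 7*l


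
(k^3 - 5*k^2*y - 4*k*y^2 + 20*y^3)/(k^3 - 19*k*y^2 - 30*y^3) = (k - 2*y)/(k + 3*y)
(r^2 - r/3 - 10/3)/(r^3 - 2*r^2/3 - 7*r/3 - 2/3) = (3*r + 5)/(3*r^2 + 4*r + 1)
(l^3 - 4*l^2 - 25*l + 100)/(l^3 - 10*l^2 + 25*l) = (l^2 + l - 20)/(l*(l - 5))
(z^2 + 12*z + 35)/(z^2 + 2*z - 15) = (z + 7)/(z - 3)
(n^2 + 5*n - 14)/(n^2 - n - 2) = (n + 7)/(n + 1)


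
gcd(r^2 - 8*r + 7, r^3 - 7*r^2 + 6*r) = r - 1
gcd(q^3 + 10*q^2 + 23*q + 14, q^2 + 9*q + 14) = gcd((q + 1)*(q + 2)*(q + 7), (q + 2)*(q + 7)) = q^2 + 9*q + 14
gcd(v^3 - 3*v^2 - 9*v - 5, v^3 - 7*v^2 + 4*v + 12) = v + 1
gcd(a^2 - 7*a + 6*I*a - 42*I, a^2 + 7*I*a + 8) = 1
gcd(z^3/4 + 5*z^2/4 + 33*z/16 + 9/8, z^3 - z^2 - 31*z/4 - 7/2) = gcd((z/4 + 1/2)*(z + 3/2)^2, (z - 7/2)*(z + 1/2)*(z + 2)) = z + 2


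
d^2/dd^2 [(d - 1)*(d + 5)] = 2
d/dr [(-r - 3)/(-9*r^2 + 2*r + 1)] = (-9*r^2 - 54*r + 5)/(81*r^4 - 36*r^3 - 14*r^2 + 4*r + 1)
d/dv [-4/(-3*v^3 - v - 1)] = 4*(-9*v^2 - 1)/(3*v^3 + v + 1)^2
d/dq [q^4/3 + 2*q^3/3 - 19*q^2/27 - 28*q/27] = 4*q^3/3 + 2*q^2 - 38*q/27 - 28/27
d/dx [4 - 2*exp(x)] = -2*exp(x)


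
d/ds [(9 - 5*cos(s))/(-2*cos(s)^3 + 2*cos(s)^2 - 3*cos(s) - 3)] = 8*(10*cos(s)^3 - 32*cos(s)^2 + 18*cos(s) - 21)*sin(s)/(4*sin(s)^2 + 9*cos(s) + cos(3*s) + 2)^2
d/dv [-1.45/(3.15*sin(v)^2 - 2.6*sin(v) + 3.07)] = (9.135*sin(v) - 3.77)*cos(v)/(3.15*sin(v)^2 - 2.6*sin(v) + 3.07)^2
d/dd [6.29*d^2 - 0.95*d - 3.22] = 12.58*d - 0.95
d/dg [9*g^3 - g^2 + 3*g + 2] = 27*g^2 - 2*g + 3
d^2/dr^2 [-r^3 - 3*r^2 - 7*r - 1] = -6*r - 6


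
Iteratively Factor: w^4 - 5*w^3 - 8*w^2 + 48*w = (w - 4)*(w^3 - w^2 - 12*w) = (w - 4)^2*(w^2 + 3*w) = w*(w - 4)^2*(w + 3)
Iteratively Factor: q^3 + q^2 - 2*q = (q - 1)*(q^2 + 2*q) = q*(q - 1)*(q + 2)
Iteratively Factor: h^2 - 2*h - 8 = (h - 4)*(h + 2)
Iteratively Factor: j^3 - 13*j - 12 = (j - 4)*(j^2 + 4*j + 3) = (j - 4)*(j + 3)*(j + 1)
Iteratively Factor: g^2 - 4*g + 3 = (g - 3)*(g - 1)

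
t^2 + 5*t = t*(t + 5)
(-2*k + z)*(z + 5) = -2*k*z - 10*k + z^2 + 5*z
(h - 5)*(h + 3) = h^2 - 2*h - 15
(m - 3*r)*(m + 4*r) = m^2 + m*r - 12*r^2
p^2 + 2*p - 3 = (p - 1)*(p + 3)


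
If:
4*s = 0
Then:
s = 0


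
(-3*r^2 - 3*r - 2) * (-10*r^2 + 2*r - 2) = 30*r^4 + 24*r^3 + 20*r^2 + 2*r + 4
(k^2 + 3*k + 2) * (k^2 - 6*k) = k^4 - 3*k^3 - 16*k^2 - 12*k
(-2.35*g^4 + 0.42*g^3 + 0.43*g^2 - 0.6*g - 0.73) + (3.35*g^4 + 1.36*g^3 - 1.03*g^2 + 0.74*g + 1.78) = 1.0*g^4 + 1.78*g^3 - 0.6*g^2 + 0.14*g + 1.05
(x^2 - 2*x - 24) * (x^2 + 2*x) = x^4 - 28*x^2 - 48*x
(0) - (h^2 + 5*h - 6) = -h^2 - 5*h + 6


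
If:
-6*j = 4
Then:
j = -2/3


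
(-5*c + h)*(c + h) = -5*c^2 - 4*c*h + h^2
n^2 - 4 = (n - 2)*(n + 2)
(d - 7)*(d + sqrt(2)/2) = d^2 - 7*d + sqrt(2)*d/2 - 7*sqrt(2)/2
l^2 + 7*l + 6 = (l + 1)*(l + 6)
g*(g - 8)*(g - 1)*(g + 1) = g^4 - 8*g^3 - g^2 + 8*g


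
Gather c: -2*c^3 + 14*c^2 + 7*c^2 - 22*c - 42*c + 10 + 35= -2*c^3 + 21*c^2 - 64*c + 45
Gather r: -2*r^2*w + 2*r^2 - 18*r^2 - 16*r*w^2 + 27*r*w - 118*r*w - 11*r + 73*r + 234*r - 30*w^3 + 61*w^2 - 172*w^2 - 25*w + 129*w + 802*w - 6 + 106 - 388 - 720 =r^2*(-2*w - 16) + r*(-16*w^2 - 91*w + 296) - 30*w^3 - 111*w^2 + 906*w - 1008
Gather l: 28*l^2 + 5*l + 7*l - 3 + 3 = 28*l^2 + 12*l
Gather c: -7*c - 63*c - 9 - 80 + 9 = -70*c - 80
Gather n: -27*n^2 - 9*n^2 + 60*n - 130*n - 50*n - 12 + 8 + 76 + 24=-36*n^2 - 120*n + 96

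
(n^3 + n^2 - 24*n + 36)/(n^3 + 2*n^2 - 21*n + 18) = (n - 2)/(n - 1)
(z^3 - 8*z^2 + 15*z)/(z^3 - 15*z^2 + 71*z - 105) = z/(z - 7)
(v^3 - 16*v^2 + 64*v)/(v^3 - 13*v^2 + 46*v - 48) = v*(v - 8)/(v^2 - 5*v + 6)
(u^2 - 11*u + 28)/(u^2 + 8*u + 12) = (u^2 - 11*u + 28)/(u^2 + 8*u + 12)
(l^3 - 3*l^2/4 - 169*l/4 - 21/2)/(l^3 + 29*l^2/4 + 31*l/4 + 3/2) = (l - 7)/(l + 1)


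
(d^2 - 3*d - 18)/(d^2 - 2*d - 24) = (d + 3)/(d + 4)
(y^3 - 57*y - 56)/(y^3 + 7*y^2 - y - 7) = (y - 8)/(y - 1)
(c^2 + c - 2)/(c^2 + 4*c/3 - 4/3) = 3*(c - 1)/(3*c - 2)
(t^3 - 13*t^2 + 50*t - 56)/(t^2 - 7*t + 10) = (t^2 - 11*t + 28)/(t - 5)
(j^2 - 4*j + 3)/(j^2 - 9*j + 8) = (j - 3)/(j - 8)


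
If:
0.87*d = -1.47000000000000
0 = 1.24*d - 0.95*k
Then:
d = -1.69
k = -2.21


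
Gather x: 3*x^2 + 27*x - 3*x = 3*x^2 + 24*x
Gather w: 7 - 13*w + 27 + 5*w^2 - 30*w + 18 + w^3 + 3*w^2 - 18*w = w^3 + 8*w^2 - 61*w + 52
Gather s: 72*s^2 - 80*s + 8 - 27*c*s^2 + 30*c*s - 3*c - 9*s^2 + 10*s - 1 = -3*c + s^2*(63 - 27*c) + s*(30*c - 70) + 7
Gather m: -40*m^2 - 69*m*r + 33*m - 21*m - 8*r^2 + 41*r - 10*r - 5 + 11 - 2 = -40*m^2 + m*(12 - 69*r) - 8*r^2 + 31*r + 4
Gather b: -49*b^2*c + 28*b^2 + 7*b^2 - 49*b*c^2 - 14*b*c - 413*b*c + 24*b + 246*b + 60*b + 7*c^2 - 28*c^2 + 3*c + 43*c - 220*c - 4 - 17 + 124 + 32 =b^2*(35 - 49*c) + b*(-49*c^2 - 427*c + 330) - 21*c^2 - 174*c + 135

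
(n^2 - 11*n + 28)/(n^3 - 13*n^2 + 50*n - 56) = 1/(n - 2)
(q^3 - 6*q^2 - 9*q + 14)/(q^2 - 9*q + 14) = (q^2 + q - 2)/(q - 2)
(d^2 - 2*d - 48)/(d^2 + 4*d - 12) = (d - 8)/(d - 2)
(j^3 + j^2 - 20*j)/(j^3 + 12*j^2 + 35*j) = (j - 4)/(j + 7)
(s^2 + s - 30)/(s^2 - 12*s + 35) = (s + 6)/(s - 7)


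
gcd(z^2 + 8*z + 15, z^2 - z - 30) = z + 5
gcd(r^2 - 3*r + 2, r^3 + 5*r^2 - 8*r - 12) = r - 2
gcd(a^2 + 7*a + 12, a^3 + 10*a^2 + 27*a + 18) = a + 3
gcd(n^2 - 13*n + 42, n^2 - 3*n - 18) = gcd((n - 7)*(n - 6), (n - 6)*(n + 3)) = n - 6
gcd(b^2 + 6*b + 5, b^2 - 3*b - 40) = b + 5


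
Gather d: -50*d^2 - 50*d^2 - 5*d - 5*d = -100*d^2 - 10*d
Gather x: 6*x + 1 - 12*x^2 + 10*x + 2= -12*x^2 + 16*x + 3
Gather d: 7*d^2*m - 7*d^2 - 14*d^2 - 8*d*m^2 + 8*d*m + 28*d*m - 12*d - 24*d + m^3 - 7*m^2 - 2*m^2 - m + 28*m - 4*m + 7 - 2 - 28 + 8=d^2*(7*m - 21) + d*(-8*m^2 + 36*m - 36) + m^3 - 9*m^2 + 23*m - 15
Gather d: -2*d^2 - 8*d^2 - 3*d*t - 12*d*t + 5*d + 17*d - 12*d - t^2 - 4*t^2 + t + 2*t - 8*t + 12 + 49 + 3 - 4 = -10*d^2 + d*(10 - 15*t) - 5*t^2 - 5*t + 60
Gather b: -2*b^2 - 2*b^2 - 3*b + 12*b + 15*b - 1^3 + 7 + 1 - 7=-4*b^2 + 24*b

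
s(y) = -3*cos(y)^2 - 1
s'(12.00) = -2.72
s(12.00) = -3.14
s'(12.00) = -2.72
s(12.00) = -3.14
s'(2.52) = -2.84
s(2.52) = -2.98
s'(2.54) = -2.80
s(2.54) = -3.04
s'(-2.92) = 1.29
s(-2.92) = -3.86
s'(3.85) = 2.96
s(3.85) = -2.73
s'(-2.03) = 2.38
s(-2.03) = -1.59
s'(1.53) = 0.24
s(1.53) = -1.00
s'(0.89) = 2.93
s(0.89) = -2.19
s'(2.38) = -3.00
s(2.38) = -2.57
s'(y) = 6*sin(y)*cos(y)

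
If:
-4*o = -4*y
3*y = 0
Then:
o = 0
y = 0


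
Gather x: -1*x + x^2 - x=x^2 - 2*x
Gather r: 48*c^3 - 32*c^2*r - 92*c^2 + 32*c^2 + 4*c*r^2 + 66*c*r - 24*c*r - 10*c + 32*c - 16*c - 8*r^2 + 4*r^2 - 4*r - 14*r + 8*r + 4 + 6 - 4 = 48*c^3 - 60*c^2 + 6*c + r^2*(4*c - 4) + r*(-32*c^2 + 42*c - 10) + 6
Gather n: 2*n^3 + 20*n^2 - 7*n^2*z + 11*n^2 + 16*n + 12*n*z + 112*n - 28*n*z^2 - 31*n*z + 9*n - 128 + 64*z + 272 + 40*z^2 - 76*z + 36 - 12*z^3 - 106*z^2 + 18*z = 2*n^3 + n^2*(31 - 7*z) + n*(-28*z^2 - 19*z + 137) - 12*z^3 - 66*z^2 + 6*z + 180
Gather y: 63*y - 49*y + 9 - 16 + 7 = 14*y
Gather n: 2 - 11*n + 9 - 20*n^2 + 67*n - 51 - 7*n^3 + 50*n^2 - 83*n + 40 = -7*n^3 + 30*n^2 - 27*n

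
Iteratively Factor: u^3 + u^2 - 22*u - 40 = (u + 2)*(u^2 - u - 20) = (u + 2)*(u + 4)*(u - 5)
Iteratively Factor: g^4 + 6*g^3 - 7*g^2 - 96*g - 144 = (g + 3)*(g^3 + 3*g^2 - 16*g - 48) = (g - 4)*(g + 3)*(g^2 + 7*g + 12) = (g - 4)*(g + 3)*(g + 4)*(g + 3)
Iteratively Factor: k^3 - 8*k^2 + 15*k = (k)*(k^2 - 8*k + 15) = k*(k - 3)*(k - 5)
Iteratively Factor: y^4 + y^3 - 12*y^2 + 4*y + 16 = (y + 1)*(y^3 - 12*y + 16) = (y + 1)*(y + 4)*(y^2 - 4*y + 4) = (y - 2)*(y + 1)*(y + 4)*(y - 2)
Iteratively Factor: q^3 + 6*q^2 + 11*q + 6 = (q + 3)*(q^2 + 3*q + 2) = (q + 1)*(q + 3)*(q + 2)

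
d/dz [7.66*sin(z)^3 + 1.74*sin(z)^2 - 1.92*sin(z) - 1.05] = (22.98*sin(z)^2 + 3.48*sin(z) - 1.92)*cos(z)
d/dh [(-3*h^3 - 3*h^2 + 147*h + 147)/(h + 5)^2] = 3*(-h^3 - 15*h^2 - 59*h + 147)/(h^3 + 15*h^2 + 75*h + 125)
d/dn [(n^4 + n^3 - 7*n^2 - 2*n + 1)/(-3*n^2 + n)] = (-6*n^5 + 2*n^3 - 13*n^2 + 6*n - 1)/(n^2*(9*n^2 - 6*n + 1))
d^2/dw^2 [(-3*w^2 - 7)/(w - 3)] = -68/(w^3 - 9*w^2 + 27*w - 27)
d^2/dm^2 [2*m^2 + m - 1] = 4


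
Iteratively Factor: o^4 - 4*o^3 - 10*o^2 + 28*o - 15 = (o - 5)*(o^3 + o^2 - 5*o + 3) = (o - 5)*(o - 1)*(o^2 + 2*o - 3) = (o - 5)*(o - 1)*(o + 3)*(o - 1)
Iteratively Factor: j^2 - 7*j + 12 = (j - 4)*(j - 3)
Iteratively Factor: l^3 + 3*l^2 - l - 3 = (l + 1)*(l^2 + 2*l - 3) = (l - 1)*(l + 1)*(l + 3)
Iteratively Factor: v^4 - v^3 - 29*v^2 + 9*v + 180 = (v - 3)*(v^3 + 2*v^2 - 23*v - 60) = (v - 3)*(v + 3)*(v^2 - v - 20) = (v - 5)*(v - 3)*(v + 3)*(v + 4)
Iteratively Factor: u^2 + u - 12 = (u + 4)*(u - 3)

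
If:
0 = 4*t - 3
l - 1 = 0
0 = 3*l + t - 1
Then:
No Solution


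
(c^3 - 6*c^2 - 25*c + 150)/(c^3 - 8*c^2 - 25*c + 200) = (c - 6)/(c - 8)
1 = 1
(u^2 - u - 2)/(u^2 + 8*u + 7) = (u - 2)/(u + 7)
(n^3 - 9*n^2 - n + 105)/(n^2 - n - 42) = (n^2 - 2*n - 15)/(n + 6)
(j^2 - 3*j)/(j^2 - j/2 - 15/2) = 2*j/(2*j + 5)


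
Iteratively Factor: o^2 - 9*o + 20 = (o - 5)*(o - 4)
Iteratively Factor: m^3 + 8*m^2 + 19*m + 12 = (m + 3)*(m^2 + 5*m + 4) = (m + 1)*(m + 3)*(m + 4)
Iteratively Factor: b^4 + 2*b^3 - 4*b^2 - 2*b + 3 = (b + 1)*(b^3 + b^2 - 5*b + 3) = (b - 1)*(b + 1)*(b^2 + 2*b - 3) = (b - 1)*(b + 1)*(b + 3)*(b - 1)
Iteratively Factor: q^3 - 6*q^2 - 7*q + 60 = (q - 4)*(q^2 - 2*q - 15) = (q - 4)*(q + 3)*(q - 5)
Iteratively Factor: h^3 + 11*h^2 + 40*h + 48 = (h + 4)*(h^2 + 7*h + 12) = (h + 3)*(h + 4)*(h + 4)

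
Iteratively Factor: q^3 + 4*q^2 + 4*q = (q)*(q^2 + 4*q + 4) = q*(q + 2)*(q + 2)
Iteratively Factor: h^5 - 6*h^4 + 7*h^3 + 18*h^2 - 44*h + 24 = (h - 2)*(h^4 - 4*h^3 - h^2 + 16*h - 12) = (h - 2)*(h - 1)*(h^3 - 3*h^2 - 4*h + 12) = (h - 2)^2*(h - 1)*(h^2 - h - 6) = (h - 2)^2*(h - 1)*(h + 2)*(h - 3)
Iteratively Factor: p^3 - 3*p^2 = (p)*(p^2 - 3*p) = p^2*(p - 3)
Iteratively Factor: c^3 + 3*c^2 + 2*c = (c + 1)*(c^2 + 2*c) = c*(c + 1)*(c + 2)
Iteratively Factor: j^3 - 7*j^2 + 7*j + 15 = (j - 3)*(j^2 - 4*j - 5) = (j - 5)*(j - 3)*(j + 1)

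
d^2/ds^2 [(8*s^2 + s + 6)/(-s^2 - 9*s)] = 2*(71*s^3 - 18*s^2 - 162*s - 486)/(s^3*(s^3 + 27*s^2 + 243*s + 729))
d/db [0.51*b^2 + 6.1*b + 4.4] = 1.02*b + 6.1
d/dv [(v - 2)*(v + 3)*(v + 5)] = 3*v^2 + 12*v - 1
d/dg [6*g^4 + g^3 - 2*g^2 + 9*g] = 24*g^3 + 3*g^2 - 4*g + 9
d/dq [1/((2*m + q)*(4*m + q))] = 2*(-3*m - q)/(64*m^4 + 96*m^3*q + 52*m^2*q^2 + 12*m*q^3 + q^4)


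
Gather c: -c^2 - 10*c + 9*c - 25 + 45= -c^2 - c + 20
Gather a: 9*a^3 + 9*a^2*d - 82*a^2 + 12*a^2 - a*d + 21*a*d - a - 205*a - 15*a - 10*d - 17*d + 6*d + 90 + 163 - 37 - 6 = 9*a^3 + a^2*(9*d - 70) + a*(20*d - 221) - 21*d + 210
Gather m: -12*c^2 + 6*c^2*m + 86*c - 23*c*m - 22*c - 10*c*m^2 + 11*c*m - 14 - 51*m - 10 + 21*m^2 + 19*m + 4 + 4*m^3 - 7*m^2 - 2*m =-12*c^2 + 64*c + 4*m^3 + m^2*(14 - 10*c) + m*(6*c^2 - 12*c - 34) - 20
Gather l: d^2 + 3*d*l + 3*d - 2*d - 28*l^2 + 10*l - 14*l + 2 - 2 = d^2 + d - 28*l^2 + l*(3*d - 4)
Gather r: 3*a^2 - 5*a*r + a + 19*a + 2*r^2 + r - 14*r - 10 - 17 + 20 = 3*a^2 + 20*a + 2*r^2 + r*(-5*a - 13) - 7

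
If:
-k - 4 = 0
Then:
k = -4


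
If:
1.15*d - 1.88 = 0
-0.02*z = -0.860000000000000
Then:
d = 1.63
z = 43.00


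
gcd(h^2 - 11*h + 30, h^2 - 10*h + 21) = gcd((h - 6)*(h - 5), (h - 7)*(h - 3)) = 1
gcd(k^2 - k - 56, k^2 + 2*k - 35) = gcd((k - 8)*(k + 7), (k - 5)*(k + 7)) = k + 7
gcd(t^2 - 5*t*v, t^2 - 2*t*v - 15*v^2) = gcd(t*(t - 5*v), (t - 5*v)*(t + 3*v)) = t - 5*v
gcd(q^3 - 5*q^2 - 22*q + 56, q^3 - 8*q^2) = 1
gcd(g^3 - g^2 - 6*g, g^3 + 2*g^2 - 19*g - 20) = 1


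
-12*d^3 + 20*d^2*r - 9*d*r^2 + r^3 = (-6*d + r)*(-2*d + r)*(-d + r)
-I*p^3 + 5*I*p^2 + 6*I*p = p*(p - 6)*(-I*p - I)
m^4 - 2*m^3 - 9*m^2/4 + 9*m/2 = m*(m - 2)*(m - 3/2)*(m + 3/2)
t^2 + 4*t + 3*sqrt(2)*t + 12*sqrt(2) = (t + 4)*(t + 3*sqrt(2))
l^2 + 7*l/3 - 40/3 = (l - 8/3)*(l + 5)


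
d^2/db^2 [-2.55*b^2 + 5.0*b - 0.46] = -5.10000000000000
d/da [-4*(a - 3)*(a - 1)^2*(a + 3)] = -16*a^3 + 24*a^2 + 64*a - 72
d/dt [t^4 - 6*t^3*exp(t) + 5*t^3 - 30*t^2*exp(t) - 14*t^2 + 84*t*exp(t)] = -6*t^3*exp(t) + 4*t^3 - 48*t^2*exp(t) + 15*t^2 + 24*t*exp(t) - 28*t + 84*exp(t)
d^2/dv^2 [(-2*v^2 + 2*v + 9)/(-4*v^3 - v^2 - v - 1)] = 2*(32*v^6 - 96*v^5 - 912*v^4 - 340*v^3 - 93*v^2 + 87*v + 4)/(64*v^9 + 48*v^8 + 60*v^7 + 73*v^6 + 39*v^5 + 30*v^4 + 19*v^3 + 6*v^2 + 3*v + 1)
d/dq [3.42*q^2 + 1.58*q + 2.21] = 6.84*q + 1.58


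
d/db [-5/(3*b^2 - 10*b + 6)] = 10*(3*b - 5)/(3*b^2 - 10*b + 6)^2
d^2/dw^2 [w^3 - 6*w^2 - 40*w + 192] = 6*w - 12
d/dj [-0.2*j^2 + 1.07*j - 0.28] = 1.07 - 0.4*j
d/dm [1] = 0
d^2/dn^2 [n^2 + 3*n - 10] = 2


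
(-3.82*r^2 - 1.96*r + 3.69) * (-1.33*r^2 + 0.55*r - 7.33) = 5.0806*r^4 + 0.5058*r^3 + 22.0149*r^2 + 16.3963*r - 27.0477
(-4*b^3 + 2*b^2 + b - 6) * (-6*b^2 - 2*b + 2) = 24*b^5 - 4*b^4 - 18*b^3 + 38*b^2 + 14*b - 12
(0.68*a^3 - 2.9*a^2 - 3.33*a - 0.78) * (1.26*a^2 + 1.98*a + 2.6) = 0.8568*a^5 - 2.3076*a^4 - 8.1698*a^3 - 15.1162*a^2 - 10.2024*a - 2.028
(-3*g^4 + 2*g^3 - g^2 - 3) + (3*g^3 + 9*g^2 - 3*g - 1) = -3*g^4 + 5*g^3 + 8*g^2 - 3*g - 4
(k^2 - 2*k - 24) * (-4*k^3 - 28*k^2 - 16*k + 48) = -4*k^5 - 20*k^4 + 136*k^3 + 752*k^2 + 288*k - 1152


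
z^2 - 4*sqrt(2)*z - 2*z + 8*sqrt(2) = (z - 2)*(z - 4*sqrt(2))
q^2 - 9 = (q - 3)*(q + 3)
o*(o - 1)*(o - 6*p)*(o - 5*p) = o^4 - 11*o^3*p - o^3 + 30*o^2*p^2 + 11*o^2*p - 30*o*p^2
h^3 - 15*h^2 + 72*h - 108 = (h - 6)^2*(h - 3)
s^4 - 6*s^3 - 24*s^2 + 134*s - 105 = (s - 7)*(s - 3)*(s - 1)*(s + 5)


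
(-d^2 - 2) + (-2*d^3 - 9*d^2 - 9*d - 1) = -2*d^3 - 10*d^2 - 9*d - 3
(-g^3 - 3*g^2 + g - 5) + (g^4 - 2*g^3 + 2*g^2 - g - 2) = g^4 - 3*g^3 - g^2 - 7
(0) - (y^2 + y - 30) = -y^2 - y + 30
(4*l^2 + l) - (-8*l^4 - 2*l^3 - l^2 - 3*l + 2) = 8*l^4 + 2*l^3 + 5*l^2 + 4*l - 2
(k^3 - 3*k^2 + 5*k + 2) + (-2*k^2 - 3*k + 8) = k^3 - 5*k^2 + 2*k + 10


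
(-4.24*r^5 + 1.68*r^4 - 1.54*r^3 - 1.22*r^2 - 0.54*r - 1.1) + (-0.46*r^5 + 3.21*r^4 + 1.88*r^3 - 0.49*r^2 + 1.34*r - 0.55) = -4.7*r^5 + 4.89*r^4 + 0.34*r^3 - 1.71*r^2 + 0.8*r - 1.65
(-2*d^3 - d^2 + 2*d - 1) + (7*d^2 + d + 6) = -2*d^3 + 6*d^2 + 3*d + 5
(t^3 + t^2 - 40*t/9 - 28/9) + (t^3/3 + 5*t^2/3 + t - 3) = 4*t^3/3 + 8*t^2/3 - 31*t/9 - 55/9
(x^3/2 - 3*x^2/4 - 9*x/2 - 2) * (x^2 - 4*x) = x^5/2 - 11*x^4/4 - 3*x^3/2 + 16*x^2 + 8*x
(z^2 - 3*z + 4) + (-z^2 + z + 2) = 6 - 2*z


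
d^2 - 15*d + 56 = (d - 8)*(d - 7)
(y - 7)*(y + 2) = y^2 - 5*y - 14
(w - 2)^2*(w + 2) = w^3 - 2*w^2 - 4*w + 8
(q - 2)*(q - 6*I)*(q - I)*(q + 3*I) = q^4 - 2*q^3 - 4*I*q^3 + 15*q^2 + 8*I*q^2 - 30*q - 18*I*q + 36*I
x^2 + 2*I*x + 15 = (x - 3*I)*(x + 5*I)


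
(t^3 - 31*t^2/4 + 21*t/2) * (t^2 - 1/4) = t^5 - 31*t^4/4 + 41*t^3/4 + 31*t^2/16 - 21*t/8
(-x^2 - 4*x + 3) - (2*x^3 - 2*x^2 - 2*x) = -2*x^3 + x^2 - 2*x + 3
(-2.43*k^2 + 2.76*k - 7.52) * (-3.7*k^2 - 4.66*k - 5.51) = 8.991*k^4 + 1.1118*k^3 + 28.3517*k^2 + 19.8356*k + 41.4352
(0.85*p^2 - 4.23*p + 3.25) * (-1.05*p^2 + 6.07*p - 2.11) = -0.8925*p^4 + 9.601*p^3 - 30.8821*p^2 + 28.6528*p - 6.8575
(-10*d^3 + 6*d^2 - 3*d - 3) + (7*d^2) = -10*d^3 + 13*d^2 - 3*d - 3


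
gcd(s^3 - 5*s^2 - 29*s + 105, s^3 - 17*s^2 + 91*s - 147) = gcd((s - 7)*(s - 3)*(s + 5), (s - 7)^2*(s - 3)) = s^2 - 10*s + 21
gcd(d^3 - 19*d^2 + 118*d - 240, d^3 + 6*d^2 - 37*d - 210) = d - 6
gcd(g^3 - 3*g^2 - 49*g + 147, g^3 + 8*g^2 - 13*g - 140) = g + 7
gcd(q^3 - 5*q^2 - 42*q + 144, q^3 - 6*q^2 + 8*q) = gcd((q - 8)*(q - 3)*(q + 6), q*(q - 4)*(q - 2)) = 1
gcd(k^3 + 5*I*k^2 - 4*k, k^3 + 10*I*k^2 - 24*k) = k^2 + 4*I*k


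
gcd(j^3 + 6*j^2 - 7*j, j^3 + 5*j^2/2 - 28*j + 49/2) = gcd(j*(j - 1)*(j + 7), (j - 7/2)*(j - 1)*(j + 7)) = j^2 + 6*j - 7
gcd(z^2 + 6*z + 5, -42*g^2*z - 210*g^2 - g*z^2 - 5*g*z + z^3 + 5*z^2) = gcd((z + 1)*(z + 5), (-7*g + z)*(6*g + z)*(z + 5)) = z + 5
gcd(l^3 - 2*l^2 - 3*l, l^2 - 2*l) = l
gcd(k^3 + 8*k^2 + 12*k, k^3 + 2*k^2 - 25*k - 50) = k + 2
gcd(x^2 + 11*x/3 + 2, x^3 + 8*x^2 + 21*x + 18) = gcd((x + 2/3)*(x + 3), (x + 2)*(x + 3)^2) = x + 3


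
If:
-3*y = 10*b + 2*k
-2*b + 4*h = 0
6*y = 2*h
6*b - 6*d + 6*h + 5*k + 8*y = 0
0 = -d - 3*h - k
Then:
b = 0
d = 0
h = 0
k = 0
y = 0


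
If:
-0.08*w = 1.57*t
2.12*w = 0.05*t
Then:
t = 0.00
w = 0.00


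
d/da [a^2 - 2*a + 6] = 2*a - 2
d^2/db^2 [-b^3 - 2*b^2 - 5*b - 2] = -6*b - 4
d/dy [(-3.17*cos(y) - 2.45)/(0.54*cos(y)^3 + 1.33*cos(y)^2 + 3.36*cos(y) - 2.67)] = -(3.4236*cos(y)^3 + 8.1851*cos(y)^2 + 6.517*cos(y) + 16.6959)*sin(y)/(0.54*cos(y)^3 + 1.33*cos(y)^2 + 3.36*cos(y) - 2.67)^2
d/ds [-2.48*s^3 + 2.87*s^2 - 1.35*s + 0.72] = -7.44*s^2 + 5.74*s - 1.35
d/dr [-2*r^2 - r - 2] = -4*r - 1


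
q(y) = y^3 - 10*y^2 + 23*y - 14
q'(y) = 3*y^2 - 20*y + 23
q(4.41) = -21.28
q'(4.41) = -6.86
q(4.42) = -21.35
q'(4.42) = -6.79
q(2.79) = -5.95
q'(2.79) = -9.45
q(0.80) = -1.49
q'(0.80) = 8.92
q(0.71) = -2.35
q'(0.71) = 10.31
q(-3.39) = -245.85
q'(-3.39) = 125.28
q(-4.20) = -361.09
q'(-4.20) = 159.92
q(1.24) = 1.05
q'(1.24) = 2.81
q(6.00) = -20.00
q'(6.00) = 11.00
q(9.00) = 112.00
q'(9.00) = 86.00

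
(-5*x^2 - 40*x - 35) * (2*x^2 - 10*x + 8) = -10*x^4 - 30*x^3 + 290*x^2 + 30*x - 280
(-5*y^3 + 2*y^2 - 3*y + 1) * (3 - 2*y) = 10*y^4 - 19*y^3 + 12*y^2 - 11*y + 3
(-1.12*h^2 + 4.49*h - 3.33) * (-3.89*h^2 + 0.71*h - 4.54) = 4.3568*h^4 - 18.2613*h^3 + 21.2264*h^2 - 22.7489*h + 15.1182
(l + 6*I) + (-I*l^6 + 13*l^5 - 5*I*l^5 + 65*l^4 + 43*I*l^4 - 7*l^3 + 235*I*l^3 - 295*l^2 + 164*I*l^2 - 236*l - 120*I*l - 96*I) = -I*l^6 + 13*l^5 - 5*I*l^5 + 65*l^4 + 43*I*l^4 - 7*l^3 + 235*I*l^3 - 295*l^2 + 164*I*l^2 - 235*l - 120*I*l - 90*I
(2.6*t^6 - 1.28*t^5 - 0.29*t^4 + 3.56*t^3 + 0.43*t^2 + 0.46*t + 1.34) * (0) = 0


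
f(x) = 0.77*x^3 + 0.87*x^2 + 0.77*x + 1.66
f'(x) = 2.31*x^2 + 1.74*x + 0.77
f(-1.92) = -2.06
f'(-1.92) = 5.94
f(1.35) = 6.18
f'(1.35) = 7.33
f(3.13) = 36.20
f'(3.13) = 28.85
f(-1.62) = -0.58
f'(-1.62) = 4.01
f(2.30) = 17.40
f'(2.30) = 16.99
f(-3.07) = -14.78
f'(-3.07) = 17.20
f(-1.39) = 0.20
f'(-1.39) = 2.81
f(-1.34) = 0.34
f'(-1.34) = 2.59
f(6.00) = 203.92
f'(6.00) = 94.37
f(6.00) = 203.92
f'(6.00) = 94.37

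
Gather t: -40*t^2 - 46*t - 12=-40*t^2 - 46*t - 12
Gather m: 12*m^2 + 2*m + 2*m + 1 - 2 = 12*m^2 + 4*m - 1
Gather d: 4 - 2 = 2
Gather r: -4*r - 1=-4*r - 1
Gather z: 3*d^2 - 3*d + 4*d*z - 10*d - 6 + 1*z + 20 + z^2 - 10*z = 3*d^2 - 13*d + z^2 + z*(4*d - 9) + 14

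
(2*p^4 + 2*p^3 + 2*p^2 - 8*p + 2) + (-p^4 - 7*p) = p^4 + 2*p^3 + 2*p^2 - 15*p + 2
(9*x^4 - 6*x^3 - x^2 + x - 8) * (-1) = -9*x^4 + 6*x^3 + x^2 - x + 8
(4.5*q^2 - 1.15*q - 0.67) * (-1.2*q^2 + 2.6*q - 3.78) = -5.4*q^4 + 13.08*q^3 - 19.196*q^2 + 2.605*q + 2.5326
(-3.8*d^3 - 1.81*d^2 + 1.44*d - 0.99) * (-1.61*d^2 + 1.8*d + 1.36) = 6.118*d^5 - 3.9259*d^4 - 10.7444*d^3 + 1.7243*d^2 + 0.1764*d - 1.3464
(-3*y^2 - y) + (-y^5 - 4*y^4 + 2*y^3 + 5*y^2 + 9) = -y^5 - 4*y^4 + 2*y^3 + 2*y^2 - y + 9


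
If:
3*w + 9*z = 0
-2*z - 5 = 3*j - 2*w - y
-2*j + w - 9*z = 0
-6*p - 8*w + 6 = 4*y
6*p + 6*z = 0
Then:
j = -6/5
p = -1/5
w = -3/5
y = 3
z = 1/5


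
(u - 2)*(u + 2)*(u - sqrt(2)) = u^3 - sqrt(2)*u^2 - 4*u + 4*sqrt(2)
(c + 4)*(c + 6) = c^2 + 10*c + 24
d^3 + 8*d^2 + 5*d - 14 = (d - 1)*(d + 2)*(d + 7)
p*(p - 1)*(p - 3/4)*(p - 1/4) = p^4 - 2*p^3 + 19*p^2/16 - 3*p/16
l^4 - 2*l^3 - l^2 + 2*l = l*(l - 2)*(l - 1)*(l + 1)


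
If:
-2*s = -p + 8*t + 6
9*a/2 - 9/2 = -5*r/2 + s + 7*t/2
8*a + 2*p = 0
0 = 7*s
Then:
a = -2*t - 3/2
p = 8*t + 6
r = 5*t + 9/2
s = 0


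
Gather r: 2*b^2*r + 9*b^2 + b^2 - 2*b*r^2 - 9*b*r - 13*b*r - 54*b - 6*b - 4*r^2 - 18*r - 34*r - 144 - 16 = 10*b^2 - 60*b + r^2*(-2*b - 4) + r*(2*b^2 - 22*b - 52) - 160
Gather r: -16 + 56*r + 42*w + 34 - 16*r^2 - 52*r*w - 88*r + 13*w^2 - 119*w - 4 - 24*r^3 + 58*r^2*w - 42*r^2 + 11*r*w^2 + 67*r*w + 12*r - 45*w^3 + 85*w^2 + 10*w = -24*r^3 + r^2*(58*w - 58) + r*(11*w^2 + 15*w - 20) - 45*w^3 + 98*w^2 - 67*w + 14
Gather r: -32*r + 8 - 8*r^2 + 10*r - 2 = -8*r^2 - 22*r + 6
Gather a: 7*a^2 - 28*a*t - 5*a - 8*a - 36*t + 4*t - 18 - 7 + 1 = 7*a^2 + a*(-28*t - 13) - 32*t - 24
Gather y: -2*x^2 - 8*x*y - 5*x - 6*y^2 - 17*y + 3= -2*x^2 - 5*x - 6*y^2 + y*(-8*x - 17) + 3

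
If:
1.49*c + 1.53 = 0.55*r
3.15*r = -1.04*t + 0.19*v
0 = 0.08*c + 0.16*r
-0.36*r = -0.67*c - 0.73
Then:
No Solution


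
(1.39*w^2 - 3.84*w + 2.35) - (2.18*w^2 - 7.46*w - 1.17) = -0.79*w^2 + 3.62*w + 3.52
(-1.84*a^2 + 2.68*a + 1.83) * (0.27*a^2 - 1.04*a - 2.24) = -0.4968*a^4 + 2.6372*a^3 + 1.8285*a^2 - 7.9064*a - 4.0992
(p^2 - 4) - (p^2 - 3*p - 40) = 3*p + 36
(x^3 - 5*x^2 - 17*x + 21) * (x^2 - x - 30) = x^5 - 6*x^4 - 42*x^3 + 188*x^2 + 489*x - 630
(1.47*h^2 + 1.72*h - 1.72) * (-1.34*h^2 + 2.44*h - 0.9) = -1.9698*h^4 + 1.282*h^3 + 5.1786*h^2 - 5.7448*h + 1.548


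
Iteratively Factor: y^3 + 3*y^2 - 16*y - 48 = (y + 4)*(y^2 - y - 12) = (y + 3)*(y + 4)*(y - 4)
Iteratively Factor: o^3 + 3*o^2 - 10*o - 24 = (o + 2)*(o^2 + o - 12) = (o - 3)*(o + 2)*(o + 4)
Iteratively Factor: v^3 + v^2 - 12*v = (v - 3)*(v^2 + 4*v) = (v - 3)*(v + 4)*(v)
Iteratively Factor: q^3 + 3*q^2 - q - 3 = (q - 1)*(q^2 + 4*q + 3) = (q - 1)*(q + 1)*(q + 3)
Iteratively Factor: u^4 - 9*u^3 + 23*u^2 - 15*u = (u)*(u^3 - 9*u^2 + 23*u - 15) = u*(u - 3)*(u^2 - 6*u + 5) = u*(u - 3)*(u - 1)*(u - 5)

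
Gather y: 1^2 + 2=3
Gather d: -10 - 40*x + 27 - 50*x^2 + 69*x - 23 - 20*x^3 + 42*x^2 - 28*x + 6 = -20*x^3 - 8*x^2 + x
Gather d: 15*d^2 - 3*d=15*d^2 - 3*d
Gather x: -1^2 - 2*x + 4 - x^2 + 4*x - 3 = -x^2 + 2*x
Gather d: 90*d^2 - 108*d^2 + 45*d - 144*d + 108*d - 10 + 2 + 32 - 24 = -18*d^2 + 9*d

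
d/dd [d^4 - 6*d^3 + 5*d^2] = 2*d*(2*d^2 - 9*d + 5)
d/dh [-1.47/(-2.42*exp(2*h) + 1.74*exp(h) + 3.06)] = (2.5578 - 7.1148*exp(h))*exp(h)/(-2.42*exp(2*h) + 1.74*exp(h) + 3.06)^2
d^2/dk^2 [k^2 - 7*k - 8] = 2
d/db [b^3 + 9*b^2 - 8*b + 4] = 3*b^2 + 18*b - 8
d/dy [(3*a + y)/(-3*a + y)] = -6*a/(3*a - y)^2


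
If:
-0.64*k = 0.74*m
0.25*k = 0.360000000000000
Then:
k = 1.44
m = -1.25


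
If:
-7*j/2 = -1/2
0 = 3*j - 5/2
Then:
No Solution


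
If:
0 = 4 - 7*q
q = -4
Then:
No Solution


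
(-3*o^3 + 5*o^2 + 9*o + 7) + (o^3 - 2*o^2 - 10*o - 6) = -2*o^3 + 3*o^2 - o + 1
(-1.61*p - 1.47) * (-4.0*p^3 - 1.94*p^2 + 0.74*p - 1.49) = 6.44*p^4 + 9.0034*p^3 + 1.6604*p^2 + 1.3111*p + 2.1903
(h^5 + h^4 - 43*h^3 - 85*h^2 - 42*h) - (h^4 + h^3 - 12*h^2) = h^5 - 44*h^3 - 73*h^2 - 42*h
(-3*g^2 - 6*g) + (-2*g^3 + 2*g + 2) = -2*g^3 - 3*g^2 - 4*g + 2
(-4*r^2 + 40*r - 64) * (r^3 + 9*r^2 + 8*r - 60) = -4*r^5 + 4*r^4 + 264*r^3 - 16*r^2 - 2912*r + 3840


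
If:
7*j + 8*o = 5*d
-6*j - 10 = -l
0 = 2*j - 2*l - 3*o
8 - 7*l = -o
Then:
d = -1601/340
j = -103/68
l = 31/34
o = -55/34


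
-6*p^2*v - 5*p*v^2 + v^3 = v*(-6*p + v)*(p + v)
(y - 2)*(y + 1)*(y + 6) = y^3 + 5*y^2 - 8*y - 12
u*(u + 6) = u^2 + 6*u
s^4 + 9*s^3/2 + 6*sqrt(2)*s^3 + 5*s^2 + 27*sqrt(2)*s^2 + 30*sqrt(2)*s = s*(s + 2)*(s + 5/2)*(s + 6*sqrt(2))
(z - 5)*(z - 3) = z^2 - 8*z + 15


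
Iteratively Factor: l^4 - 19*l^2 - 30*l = (l + 3)*(l^3 - 3*l^2 - 10*l) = (l - 5)*(l + 3)*(l^2 + 2*l) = (l - 5)*(l + 2)*(l + 3)*(l)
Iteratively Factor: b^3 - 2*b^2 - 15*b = (b + 3)*(b^2 - 5*b) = b*(b + 3)*(b - 5)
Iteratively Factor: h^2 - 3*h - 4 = (h - 4)*(h + 1)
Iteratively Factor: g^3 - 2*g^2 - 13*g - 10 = (g + 2)*(g^2 - 4*g - 5) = (g - 5)*(g + 2)*(g + 1)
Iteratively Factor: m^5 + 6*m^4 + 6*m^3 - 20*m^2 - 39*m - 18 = (m + 3)*(m^4 + 3*m^3 - 3*m^2 - 11*m - 6) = (m + 3)^2*(m^3 - 3*m - 2) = (m + 1)*(m + 3)^2*(m^2 - m - 2) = (m - 2)*(m + 1)*(m + 3)^2*(m + 1)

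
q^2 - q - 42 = (q - 7)*(q + 6)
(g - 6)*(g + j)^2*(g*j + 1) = g^4*j + 2*g^3*j^2 - 6*g^3*j + g^3 + g^2*j^3 - 12*g^2*j^2 + 2*g^2*j - 6*g^2 - 6*g*j^3 + g*j^2 - 12*g*j - 6*j^2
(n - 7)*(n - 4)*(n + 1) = n^3 - 10*n^2 + 17*n + 28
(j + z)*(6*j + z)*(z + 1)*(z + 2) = 6*j^2*z^2 + 18*j^2*z + 12*j^2 + 7*j*z^3 + 21*j*z^2 + 14*j*z + z^4 + 3*z^3 + 2*z^2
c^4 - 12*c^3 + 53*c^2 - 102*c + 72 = (c - 4)*(c - 3)^2*(c - 2)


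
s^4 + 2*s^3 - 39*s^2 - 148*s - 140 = (s - 7)*(s + 2)^2*(s + 5)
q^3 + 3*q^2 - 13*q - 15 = (q - 3)*(q + 1)*(q + 5)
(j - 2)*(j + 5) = j^2 + 3*j - 10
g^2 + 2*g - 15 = (g - 3)*(g + 5)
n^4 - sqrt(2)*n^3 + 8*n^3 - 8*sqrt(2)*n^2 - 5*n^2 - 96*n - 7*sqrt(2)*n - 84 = (n + 1)*(n + 7)*(n - 3*sqrt(2))*(n + 2*sqrt(2))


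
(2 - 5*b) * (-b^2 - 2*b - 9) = 5*b^3 + 8*b^2 + 41*b - 18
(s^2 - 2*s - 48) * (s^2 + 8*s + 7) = s^4 + 6*s^3 - 57*s^2 - 398*s - 336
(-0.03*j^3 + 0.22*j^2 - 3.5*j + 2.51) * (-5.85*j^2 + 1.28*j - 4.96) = 0.1755*j^5 - 1.3254*j^4 + 20.9054*j^3 - 20.2547*j^2 + 20.5728*j - 12.4496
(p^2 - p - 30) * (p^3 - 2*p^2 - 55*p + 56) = p^5 - 3*p^4 - 83*p^3 + 171*p^2 + 1594*p - 1680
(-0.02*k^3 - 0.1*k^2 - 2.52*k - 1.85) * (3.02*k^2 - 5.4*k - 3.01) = -0.0604*k^5 - 0.194*k^4 - 7.0102*k^3 + 8.322*k^2 + 17.5752*k + 5.5685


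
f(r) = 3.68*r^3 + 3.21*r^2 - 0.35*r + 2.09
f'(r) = 11.04*r^2 + 6.42*r - 0.35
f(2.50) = 78.78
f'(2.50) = 84.70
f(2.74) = 100.93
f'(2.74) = 100.12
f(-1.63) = -4.75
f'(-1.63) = 18.52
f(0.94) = 7.65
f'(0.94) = 15.44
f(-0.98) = 2.05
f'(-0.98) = 3.96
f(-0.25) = 2.32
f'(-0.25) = -1.26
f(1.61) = 25.20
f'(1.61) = 38.60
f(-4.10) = -196.14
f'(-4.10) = 158.91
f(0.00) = 2.09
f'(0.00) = -0.35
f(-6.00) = -675.13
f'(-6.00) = 358.57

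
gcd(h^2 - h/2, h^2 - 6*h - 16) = 1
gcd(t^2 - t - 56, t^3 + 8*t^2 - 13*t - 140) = t + 7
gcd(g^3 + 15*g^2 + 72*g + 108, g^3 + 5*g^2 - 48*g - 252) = g^2 + 12*g + 36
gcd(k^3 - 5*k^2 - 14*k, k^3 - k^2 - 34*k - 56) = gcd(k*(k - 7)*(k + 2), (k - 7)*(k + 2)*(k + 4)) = k^2 - 5*k - 14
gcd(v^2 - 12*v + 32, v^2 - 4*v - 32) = v - 8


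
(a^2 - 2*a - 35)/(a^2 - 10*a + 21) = (a + 5)/(a - 3)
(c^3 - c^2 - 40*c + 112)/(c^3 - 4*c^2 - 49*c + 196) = (c - 4)/(c - 7)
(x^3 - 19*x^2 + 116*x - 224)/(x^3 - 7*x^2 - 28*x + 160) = (x - 7)/(x + 5)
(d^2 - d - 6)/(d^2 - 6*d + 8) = (d^2 - d - 6)/(d^2 - 6*d + 8)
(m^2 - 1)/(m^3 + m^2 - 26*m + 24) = (m + 1)/(m^2 + 2*m - 24)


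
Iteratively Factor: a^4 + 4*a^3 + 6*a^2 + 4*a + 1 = (a + 1)*(a^3 + 3*a^2 + 3*a + 1) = (a + 1)^2*(a^2 + 2*a + 1) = (a + 1)^3*(a + 1)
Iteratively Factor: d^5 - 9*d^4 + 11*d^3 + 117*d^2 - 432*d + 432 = (d - 3)*(d^4 - 6*d^3 - 7*d^2 + 96*d - 144) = (d - 3)*(d + 4)*(d^3 - 10*d^2 + 33*d - 36) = (d - 4)*(d - 3)*(d + 4)*(d^2 - 6*d + 9) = (d - 4)*(d - 3)^2*(d + 4)*(d - 3)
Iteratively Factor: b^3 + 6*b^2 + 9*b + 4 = (b + 4)*(b^2 + 2*b + 1) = (b + 1)*(b + 4)*(b + 1)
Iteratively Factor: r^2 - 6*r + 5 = (r - 5)*(r - 1)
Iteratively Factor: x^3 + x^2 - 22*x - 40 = (x + 4)*(x^2 - 3*x - 10) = (x - 5)*(x + 4)*(x + 2)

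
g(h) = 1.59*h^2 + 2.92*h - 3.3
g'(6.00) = 22.00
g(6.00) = 71.46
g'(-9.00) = -25.70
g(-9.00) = 99.21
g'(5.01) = 18.85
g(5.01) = 51.24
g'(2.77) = 11.73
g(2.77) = 16.99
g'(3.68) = 14.62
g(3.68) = 28.98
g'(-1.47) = -1.75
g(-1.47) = -4.16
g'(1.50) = 7.69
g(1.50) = 4.66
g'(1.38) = 7.31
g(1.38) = 3.76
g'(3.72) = 14.75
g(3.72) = 29.57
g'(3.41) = 13.76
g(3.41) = 25.15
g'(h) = 3.18*h + 2.92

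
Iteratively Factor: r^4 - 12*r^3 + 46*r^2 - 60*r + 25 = (r - 5)*(r^3 - 7*r^2 + 11*r - 5) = (r - 5)^2*(r^2 - 2*r + 1) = (r - 5)^2*(r - 1)*(r - 1)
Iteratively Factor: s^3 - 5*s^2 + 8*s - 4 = (s - 2)*(s^2 - 3*s + 2) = (s - 2)*(s - 1)*(s - 2)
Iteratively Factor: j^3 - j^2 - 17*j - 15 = (j + 3)*(j^2 - 4*j - 5) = (j - 5)*(j + 3)*(j + 1)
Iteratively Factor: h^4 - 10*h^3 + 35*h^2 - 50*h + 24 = (h - 2)*(h^3 - 8*h^2 + 19*h - 12) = (h - 3)*(h - 2)*(h^2 - 5*h + 4) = (h - 4)*(h - 3)*(h - 2)*(h - 1)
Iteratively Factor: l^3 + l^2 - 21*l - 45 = (l + 3)*(l^2 - 2*l - 15) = (l - 5)*(l + 3)*(l + 3)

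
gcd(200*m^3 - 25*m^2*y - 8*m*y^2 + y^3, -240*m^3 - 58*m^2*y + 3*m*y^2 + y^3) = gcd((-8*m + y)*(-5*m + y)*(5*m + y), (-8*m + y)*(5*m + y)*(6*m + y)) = -40*m^2 - 3*m*y + y^2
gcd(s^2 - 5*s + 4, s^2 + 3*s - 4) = s - 1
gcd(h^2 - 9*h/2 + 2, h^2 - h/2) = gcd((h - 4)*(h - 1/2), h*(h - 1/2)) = h - 1/2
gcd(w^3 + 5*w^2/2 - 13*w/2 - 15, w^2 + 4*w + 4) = w + 2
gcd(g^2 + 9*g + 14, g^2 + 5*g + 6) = g + 2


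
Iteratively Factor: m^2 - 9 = (m + 3)*(m - 3)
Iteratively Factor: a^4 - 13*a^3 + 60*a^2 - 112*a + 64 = (a - 1)*(a^3 - 12*a^2 + 48*a - 64) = (a - 4)*(a - 1)*(a^2 - 8*a + 16) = (a - 4)^2*(a - 1)*(a - 4)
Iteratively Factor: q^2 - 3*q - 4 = (q + 1)*(q - 4)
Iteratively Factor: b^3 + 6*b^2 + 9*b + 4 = (b + 1)*(b^2 + 5*b + 4) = (b + 1)^2*(b + 4)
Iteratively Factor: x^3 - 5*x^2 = (x - 5)*(x^2) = x*(x - 5)*(x)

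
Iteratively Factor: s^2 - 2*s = (s - 2)*(s)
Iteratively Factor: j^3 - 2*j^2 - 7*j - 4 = (j + 1)*(j^2 - 3*j - 4) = (j + 1)^2*(j - 4)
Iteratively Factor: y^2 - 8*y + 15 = (y - 3)*(y - 5)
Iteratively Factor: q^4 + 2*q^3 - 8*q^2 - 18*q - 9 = (q + 1)*(q^3 + q^2 - 9*q - 9) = (q + 1)*(q + 3)*(q^2 - 2*q - 3) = (q - 3)*(q + 1)*(q + 3)*(q + 1)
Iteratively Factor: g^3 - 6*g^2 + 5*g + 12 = (g - 3)*(g^2 - 3*g - 4) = (g - 3)*(g + 1)*(g - 4)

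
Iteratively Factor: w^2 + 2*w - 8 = (w - 2)*(w + 4)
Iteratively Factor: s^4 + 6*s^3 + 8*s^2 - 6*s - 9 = (s + 3)*(s^3 + 3*s^2 - s - 3) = (s - 1)*(s + 3)*(s^2 + 4*s + 3) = (s - 1)*(s + 3)^2*(s + 1)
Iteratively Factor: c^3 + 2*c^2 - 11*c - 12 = (c + 4)*(c^2 - 2*c - 3) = (c + 1)*(c + 4)*(c - 3)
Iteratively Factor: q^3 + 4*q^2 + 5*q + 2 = (q + 1)*(q^2 + 3*q + 2) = (q + 1)^2*(q + 2)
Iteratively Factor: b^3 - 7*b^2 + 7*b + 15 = (b - 5)*(b^2 - 2*b - 3) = (b - 5)*(b - 3)*(b + 1)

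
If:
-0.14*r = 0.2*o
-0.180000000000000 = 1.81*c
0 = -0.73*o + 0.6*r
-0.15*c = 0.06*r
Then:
No Solution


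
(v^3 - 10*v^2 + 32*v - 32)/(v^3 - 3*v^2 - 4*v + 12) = (v^2 - 8*v + 16)/(v^2 - v - 6)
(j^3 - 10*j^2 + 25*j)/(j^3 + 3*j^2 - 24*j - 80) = j*(j - 5)/(j^2 + 8*j + 16)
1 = 1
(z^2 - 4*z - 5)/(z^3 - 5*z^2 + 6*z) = (z^2 - 4*z - 5)/(z*(z^2 - 5*z + 6))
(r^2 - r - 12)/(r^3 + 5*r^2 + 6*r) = (r - 4)/(r*(r + 2))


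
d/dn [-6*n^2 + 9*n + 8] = 9 - 12*n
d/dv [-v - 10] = -1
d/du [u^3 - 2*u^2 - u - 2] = 3*u^2 - 4*u - 1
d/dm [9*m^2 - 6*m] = 18*m - 6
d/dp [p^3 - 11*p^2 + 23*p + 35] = 3*p^2 - 22*p + 23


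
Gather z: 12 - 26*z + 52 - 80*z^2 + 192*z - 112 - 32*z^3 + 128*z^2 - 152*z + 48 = -32*z^3 + 48*z^2 + 14*z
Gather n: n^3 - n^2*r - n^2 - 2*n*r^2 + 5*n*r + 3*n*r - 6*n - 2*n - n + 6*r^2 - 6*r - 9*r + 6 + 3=n^3 + n^2*(-r - 1) + n*(-2*r^2 + 8*r - 9) + 6*r^2 - 15*r + 9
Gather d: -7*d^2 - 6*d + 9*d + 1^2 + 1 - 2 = -7*d^2 + 3*d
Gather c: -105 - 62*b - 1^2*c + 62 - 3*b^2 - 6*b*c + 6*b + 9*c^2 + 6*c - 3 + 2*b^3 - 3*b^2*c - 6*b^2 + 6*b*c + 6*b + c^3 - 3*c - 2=2*b^3 - 9*b^2 - 50*b + c^3 + 9*c^2 + c*(2 - 3*b^2) - 48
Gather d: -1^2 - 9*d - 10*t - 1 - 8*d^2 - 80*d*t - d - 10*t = -8*d^2 + d*(-80*t - 10) - 20*t - 2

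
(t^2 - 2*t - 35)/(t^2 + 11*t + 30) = (t - 7)/(t + 6)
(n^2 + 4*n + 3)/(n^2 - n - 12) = (n + 1)/(n - 4)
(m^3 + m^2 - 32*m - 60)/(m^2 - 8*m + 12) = (m^2 + 7*m + 10)/(m - 2)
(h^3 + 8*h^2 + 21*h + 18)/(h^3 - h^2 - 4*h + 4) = (h^2 + 6*h + 9)/(h^2 - 3*h + 2)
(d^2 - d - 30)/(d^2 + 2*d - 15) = (d - 6)/(d - 3)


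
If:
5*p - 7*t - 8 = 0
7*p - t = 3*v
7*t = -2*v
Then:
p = 152/193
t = -112/193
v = 392/193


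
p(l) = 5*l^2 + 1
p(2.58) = 34.28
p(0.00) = 1.00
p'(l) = 10*l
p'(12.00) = 120.00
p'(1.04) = 10.40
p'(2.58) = 25.80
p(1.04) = 6.41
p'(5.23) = 52.30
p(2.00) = 21.00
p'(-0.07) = -0.70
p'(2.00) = 20.00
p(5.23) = 137.76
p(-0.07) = 1.02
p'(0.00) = 0.00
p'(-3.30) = -33.00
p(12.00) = 721.00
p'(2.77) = 27.70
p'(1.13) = 11.30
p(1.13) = 7.38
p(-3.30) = 55.45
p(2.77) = 39.36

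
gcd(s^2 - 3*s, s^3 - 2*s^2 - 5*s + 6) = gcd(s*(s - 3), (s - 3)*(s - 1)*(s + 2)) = s - 3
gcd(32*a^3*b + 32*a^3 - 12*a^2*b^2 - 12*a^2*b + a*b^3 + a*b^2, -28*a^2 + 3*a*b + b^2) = 4*a - b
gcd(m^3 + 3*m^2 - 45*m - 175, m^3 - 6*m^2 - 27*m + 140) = m^2 - 2*m - 35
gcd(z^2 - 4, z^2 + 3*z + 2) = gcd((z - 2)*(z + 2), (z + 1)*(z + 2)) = z + 2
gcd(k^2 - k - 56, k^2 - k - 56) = k^2 - k - 56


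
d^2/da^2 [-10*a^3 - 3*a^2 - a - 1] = -60*a - 6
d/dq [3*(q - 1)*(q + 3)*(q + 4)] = 9*q^2 + 36*q + 15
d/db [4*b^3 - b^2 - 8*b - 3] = 12*b^2 - 2*b - 8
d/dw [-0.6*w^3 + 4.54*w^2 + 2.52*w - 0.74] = -1.8*w^2 + 9.08*w + 2.52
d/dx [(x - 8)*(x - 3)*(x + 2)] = 3*x^2 - 18*x + 2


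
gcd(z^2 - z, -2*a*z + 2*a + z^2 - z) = z - 1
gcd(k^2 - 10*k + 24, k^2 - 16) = k - 4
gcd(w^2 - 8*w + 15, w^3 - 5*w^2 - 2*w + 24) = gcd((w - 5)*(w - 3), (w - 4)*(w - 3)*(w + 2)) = w - 3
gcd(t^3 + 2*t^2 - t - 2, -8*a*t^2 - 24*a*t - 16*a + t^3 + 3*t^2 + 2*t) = t^2 + 3*t + 2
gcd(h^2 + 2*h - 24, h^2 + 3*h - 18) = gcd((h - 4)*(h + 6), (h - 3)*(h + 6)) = h + 6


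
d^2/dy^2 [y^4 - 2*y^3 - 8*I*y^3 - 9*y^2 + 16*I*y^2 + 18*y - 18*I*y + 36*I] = 12*y^2 + y*(-12 - 48*I) - 18 + 32*I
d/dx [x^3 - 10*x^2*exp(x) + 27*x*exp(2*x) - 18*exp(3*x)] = -10*x^2*exp(x) + 3*x^2 + 54*x*exp(2*x) - 20*x*exp(x) - 54*exp(3*x) + 27*exp(2*x)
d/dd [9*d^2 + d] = 18*d + 1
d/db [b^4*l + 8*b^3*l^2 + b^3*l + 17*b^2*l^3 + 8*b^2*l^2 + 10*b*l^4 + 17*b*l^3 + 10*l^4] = l*(4*b^3 + 24*b^2*l + 3*b^2 + 34*b*l^2 + 16*b*l + 10*l^3 + 17*l^2)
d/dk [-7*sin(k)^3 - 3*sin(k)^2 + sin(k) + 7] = (-21*sin(k)^2 - 6*sin(k) + 1)*cos(k)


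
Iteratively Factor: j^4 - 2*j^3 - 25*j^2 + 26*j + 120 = (j + 2)*(j^3 - 4*j^2 - 17*j + 60) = (j - 3)*(j + 2)*(j^2 - j - 20) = (j - 5)*(j - 3)*(j + 2)*(j + 4)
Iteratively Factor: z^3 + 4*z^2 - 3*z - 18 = (z + 3)*(z^2 + z - 6) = (z + 3)^2*(z - 2)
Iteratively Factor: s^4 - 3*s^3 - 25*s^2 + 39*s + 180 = (s + 3)*(s^3 - 6*s^2 - 7*s + 60) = (s - 4)*(s + 3)*(s^2 - 2*s - 15) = (s - 4)*(s + 3)^2*(s - 5)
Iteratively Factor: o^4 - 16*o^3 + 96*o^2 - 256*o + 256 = (o - 4)*(o^3 - 12*o^2 + 48*o - 64) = (o - 4)^2*(o^2 - 8*o + 16) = (o - 4)^3*(o - 4)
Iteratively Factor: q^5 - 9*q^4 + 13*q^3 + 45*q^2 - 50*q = (q + 2)*(q^4 - 11*q^3 + 35*q^2 - 25*q) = q*(q + 2)*(q^3 - 11*q^2 + 35*q - 25) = q*(q - 1)*(q + 2)*(q^2 - 10*q + 25) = q*(q - 5)*(q - 1)*(q + 2)*(q - 5)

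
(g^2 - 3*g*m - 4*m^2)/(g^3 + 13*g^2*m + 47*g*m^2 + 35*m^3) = (g - 4*m)/(g^2 + 12*g*m + 35*m^2)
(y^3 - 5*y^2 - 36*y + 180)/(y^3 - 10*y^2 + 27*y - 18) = (y^2 + y - 30)/(y^2 - 4*y + 3)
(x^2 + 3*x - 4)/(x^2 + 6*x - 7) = (x + 4)/(x + 7)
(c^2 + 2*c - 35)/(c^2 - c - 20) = (c + 7)/(c + 4)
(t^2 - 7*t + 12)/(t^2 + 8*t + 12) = (t^2 - 7*t + 12)/(t^2 + 8*t + 12)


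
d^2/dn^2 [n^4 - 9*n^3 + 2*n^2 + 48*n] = 12*n^2 - 54*n + 4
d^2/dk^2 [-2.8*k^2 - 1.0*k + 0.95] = -5.60000000000000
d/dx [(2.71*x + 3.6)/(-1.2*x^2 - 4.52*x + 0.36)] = (3.252*x^2 + 8.64*x + 17.2476)/(1.44*x^4 + 10.848*x^3 + 19.5664*x^2 - 3.2544*x + 0.1296)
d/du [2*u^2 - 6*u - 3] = 4*u - 6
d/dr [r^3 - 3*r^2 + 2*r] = 3*r^2 - 6*r + 2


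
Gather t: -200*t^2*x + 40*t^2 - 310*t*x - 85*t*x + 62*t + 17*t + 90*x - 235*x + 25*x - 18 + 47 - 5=t^2*(40 - 200*x) + t*(79 - 395*x) - 120*x + 24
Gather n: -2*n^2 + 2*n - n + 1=-2*n^2 + n + 1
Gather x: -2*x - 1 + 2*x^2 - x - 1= 2*x^2 - 3*x - 2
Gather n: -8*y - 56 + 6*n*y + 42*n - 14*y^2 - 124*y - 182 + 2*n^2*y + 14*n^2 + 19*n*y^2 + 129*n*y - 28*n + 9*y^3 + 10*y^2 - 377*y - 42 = n^2*(2*y + 14) + n*(19*y^2 + 135*y + 14) + 9*y^3 - 4*y^2 - 509*y - 280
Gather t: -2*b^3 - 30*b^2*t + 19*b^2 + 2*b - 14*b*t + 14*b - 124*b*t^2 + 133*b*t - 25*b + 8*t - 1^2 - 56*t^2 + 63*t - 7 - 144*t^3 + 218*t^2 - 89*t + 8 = -2*b^3 + 19*b^2 - 9*b - 144*t^3 + t^2*(162 - 124*b) + t*(-30*b^2 + 119*b - 18)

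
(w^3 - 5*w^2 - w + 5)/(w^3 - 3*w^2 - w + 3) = (w - 5)/(w - 3)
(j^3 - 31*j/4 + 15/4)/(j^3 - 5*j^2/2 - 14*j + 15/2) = (j - 5/2)/(j - 5)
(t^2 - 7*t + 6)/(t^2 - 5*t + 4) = (t - 6)/(t - 4)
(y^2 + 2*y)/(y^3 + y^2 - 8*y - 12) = y/(y^2 - y - 6)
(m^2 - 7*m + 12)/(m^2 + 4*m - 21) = (m - 4)/(m + 7)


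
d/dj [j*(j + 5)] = 2*j + 5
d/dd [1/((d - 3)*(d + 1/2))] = 2*(5 - 4*d)/(4*d^4 - 20*d^3 + 13*d^2 + 30*d + 9)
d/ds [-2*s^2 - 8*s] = -4*s - 8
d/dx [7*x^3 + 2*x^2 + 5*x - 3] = 21*x^2 + 4*x + 5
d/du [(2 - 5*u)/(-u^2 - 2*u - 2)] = (-5*u^2 + 4*u + 14)/(u^4 + 4*u^3 + 8*u^2 + 8*u + 4)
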